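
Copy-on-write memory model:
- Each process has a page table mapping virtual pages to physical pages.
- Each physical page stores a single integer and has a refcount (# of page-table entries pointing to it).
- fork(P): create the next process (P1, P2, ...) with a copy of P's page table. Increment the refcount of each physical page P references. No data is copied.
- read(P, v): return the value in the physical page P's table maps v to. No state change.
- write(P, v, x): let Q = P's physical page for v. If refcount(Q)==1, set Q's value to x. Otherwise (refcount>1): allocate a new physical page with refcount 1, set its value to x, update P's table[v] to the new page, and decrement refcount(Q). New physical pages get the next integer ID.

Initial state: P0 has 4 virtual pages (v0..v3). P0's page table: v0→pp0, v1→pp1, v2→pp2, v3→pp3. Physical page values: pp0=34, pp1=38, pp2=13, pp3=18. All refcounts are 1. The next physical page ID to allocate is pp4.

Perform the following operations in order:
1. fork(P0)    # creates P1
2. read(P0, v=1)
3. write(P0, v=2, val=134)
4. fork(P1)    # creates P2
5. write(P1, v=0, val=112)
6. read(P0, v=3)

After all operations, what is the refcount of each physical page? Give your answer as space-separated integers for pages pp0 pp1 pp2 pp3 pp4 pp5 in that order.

Op 1: fork(P0) -> P1. 4 ppages; refcounts: pp0:2 pp1:2 pp2:2 pp3:2
Op 2: read(P0, v1) -> 38. No state change.
Op 3: write(P0, v2, 134). refcount(pp2)=2>1 -> COPY to pp4. 5 ppages; refcounts: pp0:2 pp1:2 pp2:1 pp3:2 pp4:1
Op 4: fork(P1) -> P2. 5 ppages; refcounts: pp0:3 pp1:3 pp2:2 pp3:3 pp4:1
Op 5: write(P1, v0, 112). refcount(pp0)=3>1 -> COPY to pp5. 6 ppages; refcounts: pp0:2 pp1:3 pp2:2 pp3:3 pp4:1 pp5:1
Op 6: read(P0, v3) -> 18. No state change.

Answer: 2 3 2 3 1 1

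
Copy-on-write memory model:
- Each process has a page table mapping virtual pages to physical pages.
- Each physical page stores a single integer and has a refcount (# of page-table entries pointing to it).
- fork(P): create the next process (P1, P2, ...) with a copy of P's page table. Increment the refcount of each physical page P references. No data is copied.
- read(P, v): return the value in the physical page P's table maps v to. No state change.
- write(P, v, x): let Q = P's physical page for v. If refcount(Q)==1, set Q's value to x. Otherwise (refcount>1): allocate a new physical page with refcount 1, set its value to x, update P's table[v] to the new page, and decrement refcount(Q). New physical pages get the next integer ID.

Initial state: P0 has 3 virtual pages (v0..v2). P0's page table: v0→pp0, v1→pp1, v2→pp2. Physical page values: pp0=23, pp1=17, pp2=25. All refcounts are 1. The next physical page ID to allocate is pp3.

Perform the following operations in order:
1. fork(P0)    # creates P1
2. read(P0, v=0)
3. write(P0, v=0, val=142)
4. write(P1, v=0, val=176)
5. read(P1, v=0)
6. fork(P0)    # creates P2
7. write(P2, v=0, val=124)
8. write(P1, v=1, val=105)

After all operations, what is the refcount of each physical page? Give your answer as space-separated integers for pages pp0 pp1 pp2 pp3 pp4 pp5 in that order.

Answer: 1 2 3 1 1 1

Derivation:
Op 1: fork(P0) -> P1. 3 ppages; refcounts: pp0:2 pp1:2 pp2:2
Op 2: read(P0, v0) -> 23. No state change.
Op 3: write(P0, v0, 142). refcount(pp0)=2>1 -> COPY to pp3. 4 ppages; refcounts: pp0:1 pp1:2 pp2:2 pp3:1
Op 4: write(P1, v0, 176). refcount(pp0)=1 -> write in place. 4 ppages; refcounts: pp0:1 pp1:2 pp2:2 pp3:1
Op 5: read(P1, v0) -> 176. No state change.
Op 6: fork(P0) -> P2. 4 ppages; refcounts: pp0:1 pp1:3 pp2:3 pp3:2
Op 7: write(P2, v0, 124). refcount(pp3)=2>1 -> COPY to pp4. 5 ppages; refcounts: pp0:1 pp1:3 pp2:3 pp3:1 pp4:1
Op 8: write(P1, v1, 105). refcount(pp1)=3>1 -> COPY to pp5. 6 ppages; refcounts: pp0:1 pp1:2 pp2:3 pp3:1 pp4:1 pp5:1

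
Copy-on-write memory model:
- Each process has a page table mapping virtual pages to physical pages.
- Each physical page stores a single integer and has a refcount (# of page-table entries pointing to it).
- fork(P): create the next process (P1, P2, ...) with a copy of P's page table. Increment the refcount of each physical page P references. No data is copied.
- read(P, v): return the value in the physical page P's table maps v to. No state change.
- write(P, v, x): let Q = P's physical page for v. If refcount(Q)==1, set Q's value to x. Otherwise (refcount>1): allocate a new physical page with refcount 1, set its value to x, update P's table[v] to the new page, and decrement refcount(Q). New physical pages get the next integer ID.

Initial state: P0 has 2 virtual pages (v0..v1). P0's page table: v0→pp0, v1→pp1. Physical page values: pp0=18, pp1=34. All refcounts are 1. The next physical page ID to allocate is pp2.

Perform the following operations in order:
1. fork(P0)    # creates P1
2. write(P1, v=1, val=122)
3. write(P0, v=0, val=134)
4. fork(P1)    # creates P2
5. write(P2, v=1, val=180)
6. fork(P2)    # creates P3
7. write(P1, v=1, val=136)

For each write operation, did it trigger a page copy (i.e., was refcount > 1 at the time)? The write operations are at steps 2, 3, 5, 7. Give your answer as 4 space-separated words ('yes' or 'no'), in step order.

Op 1: fork(P0) -> P1. 2 ppages; refcounts: pp0:2 pp1:2
Op 2: write(P1, v1, 122). refcount(pp1)=2>1 -> COPY to pp2. 3 ppages; refcounts: pp0:2 pp1:1 pp2:1
Op 3: write(P0, v0, 134). refcount(pp0)=2>1 -> COPY to pp3. 4 ppages; refcounts: pp0:1 pp1:1 pp2:1 pp3:1
Op 4: fork(P1) -> P2. 4 ppages; refcounts: pp0:2 pp1:1 pp2:2 pp3:1
Op 5: write(P2, v1, 180). refcount(pp2)=2>1 -> COPY to pp4. 5 ppages; refcounts: pp0:2 pp1:1 pp2:1 pp3:1 pp4:1
Op 6: fork(P2) -> P3. 5 ppages; refcounts: pp0:3 pp1:1 pp2:1 pp3:1 pp4:2
Op 7: write(P1, v1, 136). refcount(pp2)=1 -> write in place. 5 ppages; refcounts: pp0:3 pp1:1 pp2:1 pp3:1 pp4:2

yes yes yes no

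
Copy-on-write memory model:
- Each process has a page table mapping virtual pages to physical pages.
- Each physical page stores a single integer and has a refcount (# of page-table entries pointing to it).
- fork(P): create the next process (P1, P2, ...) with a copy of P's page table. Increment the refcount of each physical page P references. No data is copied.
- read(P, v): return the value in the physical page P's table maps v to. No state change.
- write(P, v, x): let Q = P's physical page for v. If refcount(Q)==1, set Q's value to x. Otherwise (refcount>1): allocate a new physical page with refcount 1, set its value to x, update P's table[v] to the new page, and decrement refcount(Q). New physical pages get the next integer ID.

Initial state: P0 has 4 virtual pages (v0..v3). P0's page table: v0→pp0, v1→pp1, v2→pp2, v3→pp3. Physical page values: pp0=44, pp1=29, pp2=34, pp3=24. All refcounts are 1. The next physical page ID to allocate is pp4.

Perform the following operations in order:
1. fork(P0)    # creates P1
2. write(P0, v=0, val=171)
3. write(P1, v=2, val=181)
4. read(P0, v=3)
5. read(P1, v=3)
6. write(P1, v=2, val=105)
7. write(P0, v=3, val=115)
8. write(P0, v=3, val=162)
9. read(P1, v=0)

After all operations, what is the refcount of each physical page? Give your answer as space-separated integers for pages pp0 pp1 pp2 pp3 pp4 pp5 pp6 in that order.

Op 1: fork(P0) -> P1. 4 ppages; refcounts: pp0:2 pp1:2 pp2:2 pp3:2
Op 2: write(P0, v0, 171). refcount(pp0)=2>1 -> COPY to pp4. 5 ppages; refcounts: pp0:1 pp1:2 pp2:2 pp3:2 pp4:1
Op 3: write(P1, v2, 181). refcount(pp2)=2>1 -> COPY to pp5. 6 ppages; refcounts: pp0:1 pp1:2 pp2:1 pp3:2 pp4:1 pp5:1
Op 4: read(P0, v3) -> 24. No state change.
Op 5: read(P1, v3) -> 24. No state change.
Op 6: write(P1, v2, 105). refcount(pp5)=1 -> write in place. 6 ppages; refcounts: pp0:1 pp1:2 pp2:1 pp3:2 pp4:1 pp5:1
Op 7: write(P0, v3, 115). refcount(pp3)=2>1 -> COPY to pp6. 7 ppages; refcounts: pp0:1 pp1:2 pp2:1 pp3:1 pp4:1 pp5:1 pp6:1
Op 8: write(P0, v3, 162). refcount(pp6)=1 -> write in place. 7 ppages; refcounts: pp0:1 pp1:2 pp2:1 pp3:1 pp4:1 pp5:1 pp6:1
Op 9: read(P1, v0) -> 44. No state change.

Answer: 1 2 1 1 1 1 1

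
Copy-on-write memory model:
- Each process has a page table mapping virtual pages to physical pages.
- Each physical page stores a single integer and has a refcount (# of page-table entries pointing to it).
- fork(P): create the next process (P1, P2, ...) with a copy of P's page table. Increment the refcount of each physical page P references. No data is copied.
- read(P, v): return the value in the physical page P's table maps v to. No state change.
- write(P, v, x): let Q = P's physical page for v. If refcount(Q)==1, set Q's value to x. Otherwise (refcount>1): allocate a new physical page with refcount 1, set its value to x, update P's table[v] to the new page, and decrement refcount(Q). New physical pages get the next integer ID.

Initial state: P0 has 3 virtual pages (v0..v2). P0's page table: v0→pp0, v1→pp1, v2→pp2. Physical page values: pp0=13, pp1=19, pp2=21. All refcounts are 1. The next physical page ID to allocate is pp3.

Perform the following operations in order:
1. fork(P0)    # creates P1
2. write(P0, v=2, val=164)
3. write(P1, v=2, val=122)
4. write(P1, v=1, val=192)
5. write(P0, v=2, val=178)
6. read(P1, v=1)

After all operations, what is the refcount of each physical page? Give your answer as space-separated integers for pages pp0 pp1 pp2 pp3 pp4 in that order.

Answer: 2 1 1 1 1

Derivation:
Op 1: fork(P0) -> P1. 3 ppages; refcounts: pp0:2 pp1:2 pp2:2
Op 2: write(P0, v2, 164). refcount(pp2)=2>1 -> COPY to pp3. 4 ppages; refcounts: pp0:2 pp1:2 pp2:1 pp3:1
Op 3: write(P1, v2, 122). refcount(pp2)=1 -> write in place. 4 ppages; refcounts: pp0:2 pp1:2 pp2:1 pp3:1
Op 4: write(P1, v1, 192). refcount(pp1)=2>1 -> COPY to pp4. 5 ppages; refcounts: pp0:2 pp1:1 pp2:1 pp3:1 pp4:1
Op 5: write(P0, v2, 178). refcount(pp3)=1 -> write in place. 5 ppages; refcounts: pp0:2 pp1:1 pp2:1 pp3:1 pp4:1
Op 6: read(P1, v1) -> 192. No state change.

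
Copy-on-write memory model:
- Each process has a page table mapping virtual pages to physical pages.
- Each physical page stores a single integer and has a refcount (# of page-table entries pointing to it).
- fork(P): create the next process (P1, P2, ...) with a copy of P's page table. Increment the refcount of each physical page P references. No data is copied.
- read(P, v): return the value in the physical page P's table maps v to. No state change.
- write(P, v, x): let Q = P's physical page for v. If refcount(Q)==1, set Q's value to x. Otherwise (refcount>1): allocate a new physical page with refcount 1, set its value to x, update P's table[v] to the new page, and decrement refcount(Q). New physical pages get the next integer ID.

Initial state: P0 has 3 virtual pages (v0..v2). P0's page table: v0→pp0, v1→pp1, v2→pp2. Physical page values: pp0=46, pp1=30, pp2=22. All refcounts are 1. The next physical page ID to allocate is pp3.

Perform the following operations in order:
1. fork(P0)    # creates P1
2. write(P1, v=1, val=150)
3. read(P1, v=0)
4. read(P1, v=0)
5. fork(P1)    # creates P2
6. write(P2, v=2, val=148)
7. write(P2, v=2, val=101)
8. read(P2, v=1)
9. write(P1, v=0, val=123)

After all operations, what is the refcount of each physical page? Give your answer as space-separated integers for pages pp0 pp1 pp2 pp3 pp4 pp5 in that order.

Op 1: fork(P0) -> P1. 3 ppages; refcounts: pp0:2 pp1:2 pp2:2
Op 2: write(P1, v1, 150). refcount(pp1)=2>1 -> COPY to pp3. 4 ppages; refcounts: pp0:2 pp1:1 pp2:2 pp3:1
Op 3: read(P1, v0) -> 46. No state change.
Op 4: read(P1, v0) -> 46. No state change.
Op 5: fork(P1) -> P2. 4 ppages; refcounts: pp0:3 pp1:1 pp2:3 pp3:2
Op 6: write(P2, v2, 148). refcount(pp2)=3>1 -> COPY to pp4. 5 ppages; refcounts: pp0:3 pp1:1 pp2:2 pp3:2 pp4:1
Op 7: write(P2, v2, 101). refcount(pp4)=1 -> write in place. 5 ppages; refcounts: pp0:3 pp1:1 pp2:2 pp3:2 pp4:1
Op 8: read(P2, v1) -> 150. No state change.
Op 9: write(P1, v0, 123). refcount(pp0)=3>1 -> COPY to pp5. 6 ppages; refcounts: pp0:2 pp1:1 pp2:2 pp3:2 pp4:1 pp5:1

Answer: 2 1 2 2 1 1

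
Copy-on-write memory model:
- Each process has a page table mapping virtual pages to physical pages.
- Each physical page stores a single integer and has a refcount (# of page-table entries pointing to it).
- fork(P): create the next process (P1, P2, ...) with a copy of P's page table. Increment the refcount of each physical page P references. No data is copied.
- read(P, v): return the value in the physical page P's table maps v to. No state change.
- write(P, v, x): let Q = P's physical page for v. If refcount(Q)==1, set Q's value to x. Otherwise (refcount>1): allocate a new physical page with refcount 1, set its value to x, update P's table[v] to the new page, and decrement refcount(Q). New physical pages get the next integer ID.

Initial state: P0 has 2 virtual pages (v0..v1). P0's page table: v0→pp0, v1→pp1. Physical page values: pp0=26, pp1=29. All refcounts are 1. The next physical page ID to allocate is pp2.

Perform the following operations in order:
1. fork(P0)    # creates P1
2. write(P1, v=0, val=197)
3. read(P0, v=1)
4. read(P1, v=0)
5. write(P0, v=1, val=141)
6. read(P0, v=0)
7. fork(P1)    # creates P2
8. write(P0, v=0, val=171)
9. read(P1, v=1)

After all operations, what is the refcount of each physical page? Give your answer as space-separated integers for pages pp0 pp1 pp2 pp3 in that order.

Op 1: fork(P0) -> P1. 2 ppages; refcounts: pp0:2 pp1:2
Op 2: write(P1, v0, 197). refcount(pp0)=2>1 -> COPY to pp2. 3 ppages; refcounts: pp0:1 pp1:2 pp2:1
Op 3: read(P0, v1) -> 29. No state change.
Op 4: read(P1, v0) -> 197. No state change.
Op 5: write(P0, v1, 141). refcount(pp1)=2>1 -> COPY to pp3. 4 ppages; refcounts: pp0:1 pp1:1 pp2:1 pp3:1
Op 6: read(P0, v0) -> 26. No state change.
Op 7: fork(P1) -> P2. 4 ppages; refcounts: pp0:1 pp1:2 pp2:2 pp3:1
Op 8: write(P0, v0, 171). refcount(pp0)=1 -> write in place. 4 ppages; refcounts: pp0:1 pp1:2 pp2:2 pp3:1
Op 9: read(P1, v1) -> 29. No state change.

Answer: 1 2 2 1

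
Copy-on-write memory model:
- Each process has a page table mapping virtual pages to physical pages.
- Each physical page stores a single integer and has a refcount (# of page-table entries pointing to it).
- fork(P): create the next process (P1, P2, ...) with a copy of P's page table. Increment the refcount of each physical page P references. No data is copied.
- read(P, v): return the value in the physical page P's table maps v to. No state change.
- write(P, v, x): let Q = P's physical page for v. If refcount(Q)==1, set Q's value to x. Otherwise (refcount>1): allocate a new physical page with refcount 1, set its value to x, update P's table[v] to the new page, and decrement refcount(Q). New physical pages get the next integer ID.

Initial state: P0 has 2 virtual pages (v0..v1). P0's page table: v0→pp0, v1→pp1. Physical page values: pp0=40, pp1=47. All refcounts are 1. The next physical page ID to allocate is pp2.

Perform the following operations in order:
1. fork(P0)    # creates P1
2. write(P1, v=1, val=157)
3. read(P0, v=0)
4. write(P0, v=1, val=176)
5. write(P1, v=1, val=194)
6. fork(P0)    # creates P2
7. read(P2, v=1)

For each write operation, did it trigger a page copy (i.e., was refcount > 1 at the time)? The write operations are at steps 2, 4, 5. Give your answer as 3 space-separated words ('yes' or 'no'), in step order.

Op 1: fork(P0) -> P1. 2 ppages; refcounts: pp0:2 pp1:2
Op 2: write(P1, v1, 157). refcount(pp1)=2>1 -> COPY to pp2. 3 ppages; refcounts: pp0:2 pp1:1 pp2:1
Op 3: read(P0, v0) -> 40. No state change.
Op 4: write(P0, v1, 176). refcount(pp1)=1 -> write in place. 3 ppages; refcounts: pp0:2 pp1:1 pp2:1
Op 5: write(P1, v1, 194). refcount(pp2)=1 -> write in place. 3 ppages; refcounts: pp0:2 pp1:1 pp2:1
Op 6: fork(P0) -> P2. 3 ppages; refcounts: pp0:3 pp1:2 pp2:1
Op 7: read(P2, v1) -> 176. No state change.

yes no no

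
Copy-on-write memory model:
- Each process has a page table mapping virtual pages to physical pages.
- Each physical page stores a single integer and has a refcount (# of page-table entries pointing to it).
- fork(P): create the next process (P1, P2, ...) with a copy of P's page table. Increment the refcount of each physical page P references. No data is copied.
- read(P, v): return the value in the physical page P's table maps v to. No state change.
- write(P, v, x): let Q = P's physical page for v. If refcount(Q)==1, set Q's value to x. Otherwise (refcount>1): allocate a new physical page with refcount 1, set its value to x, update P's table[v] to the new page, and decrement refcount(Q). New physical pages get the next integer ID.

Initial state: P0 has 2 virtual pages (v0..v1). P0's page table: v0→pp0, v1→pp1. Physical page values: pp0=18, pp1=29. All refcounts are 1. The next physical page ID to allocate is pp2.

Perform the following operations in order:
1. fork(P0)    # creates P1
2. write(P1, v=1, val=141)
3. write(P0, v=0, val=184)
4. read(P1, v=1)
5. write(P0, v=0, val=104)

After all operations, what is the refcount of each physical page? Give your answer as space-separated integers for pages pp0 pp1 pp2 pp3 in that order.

Answer: 1 1 1 1

Derivation:
Op 1: fork(P0) -> P1. 2 ppages; refcounts: pp0:2 pp1:2
Op 2: write(P1, v1, 141). refcount(pp1)=2>1 -> COPY to pp2. 3 ppages; refcounts: pp0:2 pp1:1 pp2:1
Op 3: write(P0, v0, 184). refcount(pp0)=2>1 -> COPY to pp3. 4 ppages; refcounts: pp0:1 pp1:1 pp2:1 pp3:1
Op 4: read(P1, v1) -> 141. No state change.
Op 5: write(P0, v0, 104). refcount(pp3)=1 -> write in place. 4 ppages; refcounts: pp0:1 pp1:1 pp2:1 pp3:1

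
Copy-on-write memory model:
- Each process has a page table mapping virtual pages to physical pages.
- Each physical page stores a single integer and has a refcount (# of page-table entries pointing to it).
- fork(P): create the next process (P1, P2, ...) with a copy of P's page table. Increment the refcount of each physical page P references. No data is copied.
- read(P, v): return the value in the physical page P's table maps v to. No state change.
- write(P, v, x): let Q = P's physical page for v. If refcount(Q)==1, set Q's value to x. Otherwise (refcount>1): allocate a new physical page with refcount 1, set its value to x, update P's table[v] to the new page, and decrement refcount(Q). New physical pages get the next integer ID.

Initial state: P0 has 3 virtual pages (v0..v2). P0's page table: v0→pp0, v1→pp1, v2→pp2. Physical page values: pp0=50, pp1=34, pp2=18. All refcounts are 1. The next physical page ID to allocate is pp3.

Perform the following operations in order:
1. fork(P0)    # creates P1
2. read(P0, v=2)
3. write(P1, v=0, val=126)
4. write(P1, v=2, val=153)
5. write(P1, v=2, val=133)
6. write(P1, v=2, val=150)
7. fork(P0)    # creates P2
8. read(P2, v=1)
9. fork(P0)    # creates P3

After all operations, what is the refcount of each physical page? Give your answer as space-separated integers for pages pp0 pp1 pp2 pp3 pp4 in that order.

Answer: 3 4 3 1 1

Derivation:
Op 1: fork(P0) -> P1. 3 ppages; refcounts: pp0:2 pp1:2 pp2:2
Op 2: read(P0, v2) -> 18. No state change.
Op 3: write(P1, v0, 126). refcount(pp0)=2>1 -> COPY to pp3. 4 ppages; refcounts: pp0:1 pp1:2 pp2:2 pp3:1
Op 4: write(P1, v2, 153). refcount(pp2)=2>1 -> COPY to pp4. 5 ppages; refcounts: pp0:1 pp1:2 pp2:1 pp3:1 pp4:1
Op 5: write(P1, v2, 133). refcount(pp4)=1 -> write in place. 5 ppages; refcounts: pp0:1 pp1:2 pp2:1 pp3:1 pp4:1
Op 6: write(P1, v2, 150). refcount(pp4)=1 -> write in place. 5 ppages; refcounts: pp0:1 pp1:2 pp2:1 pp3:1 pp4:1
Op 7: fork(P0) -> P2. 5 ppages; refcounts: pp0:2 pp1:3 pp2:2 pp3:1 pp4:1
Op 8: read(P2, v1) -> 34. No state change.
Op 9: fork(P0) -> P3. 5 ppages; refcounts: pp0:3 pp1:4 pp2:3 pp3:1 pp4:1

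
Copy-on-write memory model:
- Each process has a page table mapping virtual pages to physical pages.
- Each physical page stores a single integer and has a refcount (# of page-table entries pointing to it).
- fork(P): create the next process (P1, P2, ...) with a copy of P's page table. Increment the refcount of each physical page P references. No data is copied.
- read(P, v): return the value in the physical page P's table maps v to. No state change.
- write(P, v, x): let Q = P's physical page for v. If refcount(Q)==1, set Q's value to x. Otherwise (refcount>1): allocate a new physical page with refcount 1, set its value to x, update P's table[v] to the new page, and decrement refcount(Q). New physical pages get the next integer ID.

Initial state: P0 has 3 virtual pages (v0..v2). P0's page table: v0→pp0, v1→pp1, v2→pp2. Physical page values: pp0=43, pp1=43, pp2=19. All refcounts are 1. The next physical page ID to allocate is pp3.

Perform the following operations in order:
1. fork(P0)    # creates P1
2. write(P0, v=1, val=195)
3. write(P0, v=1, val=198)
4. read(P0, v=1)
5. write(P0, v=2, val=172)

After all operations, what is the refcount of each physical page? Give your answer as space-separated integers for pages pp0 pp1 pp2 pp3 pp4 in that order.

Answer: 2 1 1 1 1

Derivation:
Op 1: fork(P0) -> P1. 3 ppages; refcounts: pp0:2 pp1:2 pp2:2
Op 2: write(P0, v1, 195). refcount(pp1)=2>1 -> COPY to pp3. 4 ppages; refcounts: pp0:2 pp1:1 pp2:2 pp3:1
Op 3: write(P0, v1, 198). refcount(pp3)=1 -> write in place. 4 ppages; refcounts: pp0:2 pp1:1 pp2:2 pp3:1
Op 4: read(P0, v1) -> 198. No state change.
Op 5: write(P0, v2, 172). refcount(pp2)=2>1 -> COPY to pp4. 5 ppages; refcounts: pp0:2 pp1:1 pp2:1 pp3:1 pp4:1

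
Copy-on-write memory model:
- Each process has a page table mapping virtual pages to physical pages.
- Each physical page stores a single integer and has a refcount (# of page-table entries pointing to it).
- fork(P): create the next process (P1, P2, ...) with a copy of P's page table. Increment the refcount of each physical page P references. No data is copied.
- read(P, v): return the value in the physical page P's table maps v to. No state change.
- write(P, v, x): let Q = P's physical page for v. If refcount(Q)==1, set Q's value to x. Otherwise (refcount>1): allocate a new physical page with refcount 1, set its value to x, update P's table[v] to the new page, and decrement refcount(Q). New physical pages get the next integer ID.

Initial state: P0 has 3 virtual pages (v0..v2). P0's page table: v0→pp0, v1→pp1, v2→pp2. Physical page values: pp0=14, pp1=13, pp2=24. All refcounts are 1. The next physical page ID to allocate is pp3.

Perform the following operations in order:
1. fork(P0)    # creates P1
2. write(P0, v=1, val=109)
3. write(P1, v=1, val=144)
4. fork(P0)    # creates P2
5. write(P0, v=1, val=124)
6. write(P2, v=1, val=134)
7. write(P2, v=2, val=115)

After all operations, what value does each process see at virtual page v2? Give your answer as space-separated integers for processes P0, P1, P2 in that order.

Answer: 24 24 115

Derivation:
Op 1: fork(P0) -> P1. 3 ppages; refcounts: pp0:2 pp1:2 pp2:2
Op 2: write(P0, v1, 109). refcount(pp1)=2>1 -> COPY to pp3. 4 ppages; refcounts: pp0:2 pp1:1 pp2:2 pp3:1
Op 3: write(P1, v1, 144). refcount(pp1)=1 -> write in place. 4 ppages; refcounts: pp0:2 pp1:1 pp2:2 pp3:1
Op 4: fork(P0) -> P2. 4 ppages; refcounts: pp0:3 pp1:1 pp2:3 pp3:2
Op 5: write(P0, v1, 124). refcount(pp3)=2>1 -> COPY to pp4. 5 ppages; refcounts: pp0:3 pp1:1 pp2:3 pp3:1 pp4:1
Op 6: write(P2, v1, 134). refcount(pp3)=1 -> write in place. 5 ppages; refcounts: pp0:3 pp1:1 pp2:3 pp3:1 pp4:1
Op 7: write(P2, v2, 115). refcount(pp2)=3>1 -> COPY to pp5. 6 ppages; refcounts: pp0:3 pp1:1 pp2:2 pp3:1 pp4:1 pp5:1
P0: v2 -> pp2 = 24
P1: v2 -> pp2 = 24
P2: v2 -> pp5 = 115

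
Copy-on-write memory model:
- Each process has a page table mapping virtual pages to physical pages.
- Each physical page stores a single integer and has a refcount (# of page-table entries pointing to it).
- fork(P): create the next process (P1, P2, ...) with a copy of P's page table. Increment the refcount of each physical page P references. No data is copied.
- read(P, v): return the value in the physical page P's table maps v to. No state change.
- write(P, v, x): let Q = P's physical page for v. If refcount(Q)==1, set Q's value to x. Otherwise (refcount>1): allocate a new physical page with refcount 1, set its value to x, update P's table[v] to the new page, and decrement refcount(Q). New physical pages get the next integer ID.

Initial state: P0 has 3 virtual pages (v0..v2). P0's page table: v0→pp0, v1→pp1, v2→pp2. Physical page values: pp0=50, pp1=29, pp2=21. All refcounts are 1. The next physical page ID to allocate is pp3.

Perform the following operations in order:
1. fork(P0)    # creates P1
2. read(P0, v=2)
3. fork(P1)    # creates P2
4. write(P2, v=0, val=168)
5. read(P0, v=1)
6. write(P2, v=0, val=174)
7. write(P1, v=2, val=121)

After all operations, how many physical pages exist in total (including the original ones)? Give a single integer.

Answer: 5

Derivation:
Op 1: fork(P0) -> P1. 3 ppages; refcounts: pp0:2 pp1:2 pp2:2
Op 2: read(P0, v2) -> 21. No state change.
Op 3: fork(P1) -> P2. 3 ppages; refcounts: pp0:3 pp1:3 pp2:3
Op 4: write(P2, v0, 168). refcount(pp0)=3>1 -> COPY to pp3. 4 ppages; refcounts: pp0:2 pp1:3 pp2:3 pp3:1
Op 5: read(P0, v1) -> 29. No state change.
Op 6: write(P2, v0, 174). refcount(pp3)=1 -> write in place. 4 ppages; refcounts: pp0:2 pp1:3 pp2:3 pp3:1
Op 7: write(P1, v2, 121). refcount(pp2)=3>1 -> COPY to pp4. 5 ppages; refcounts: pp0:2 pp1:3 pp2:2 pp3:1 pp4:1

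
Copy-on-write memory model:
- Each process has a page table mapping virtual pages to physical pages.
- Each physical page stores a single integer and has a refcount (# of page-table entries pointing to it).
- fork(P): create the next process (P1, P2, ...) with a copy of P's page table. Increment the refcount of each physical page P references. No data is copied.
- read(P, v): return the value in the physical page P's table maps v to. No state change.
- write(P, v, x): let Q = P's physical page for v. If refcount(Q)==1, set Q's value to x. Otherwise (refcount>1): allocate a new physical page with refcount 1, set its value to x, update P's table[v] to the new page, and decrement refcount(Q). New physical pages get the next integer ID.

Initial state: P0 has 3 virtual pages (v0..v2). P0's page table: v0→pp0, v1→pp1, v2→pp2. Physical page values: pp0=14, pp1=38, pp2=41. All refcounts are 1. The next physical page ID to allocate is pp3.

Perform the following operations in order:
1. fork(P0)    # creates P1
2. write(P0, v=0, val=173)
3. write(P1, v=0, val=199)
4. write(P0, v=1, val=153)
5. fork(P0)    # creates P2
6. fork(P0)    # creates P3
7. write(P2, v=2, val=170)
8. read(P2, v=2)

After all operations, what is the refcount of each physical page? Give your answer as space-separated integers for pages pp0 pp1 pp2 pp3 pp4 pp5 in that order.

Op 1: fork(P0) -> P1. 3 ppages; refcounts: pp0:2 pp1:2 pp2:2
Op 2: write(P0, v0, 173). refcount(pp0)=2>1 -> COPY to pp3. 4 ppages; refcounts: pp0:1 pp1:2 pp2:2 pp3:1
Op 3: write(P1, v0, 199). refcount(pp0)=1 -> write in place. 4 ppages; refcounts: pp0:1 pp1:2 pp2:2 pp3:1
Op 4: write(P0, v1, 153). refcount(pp1)=2>1 -> COPY to pp4. 5 ppages; refcounts: pp0:1 pp1:1 pp2:2 pp3:1 pp4:1
Op 5: fork(P0) -> P2. 5 ppages; refcounts: pp0:1 pp1:1 pp2:3 pp3:2 pp4:2
Op 6: fork(P0) -> P3. 5 ppages; refcounts: pp0:1 pp1:1 pp2:4 pp3:3 pp4:3
Op 7: write(P2, v2, 170). refcount(pp2)=4>1 -> COPY to pp5. 6 ppages; refcounts: pp0:1 pp1:1 pp2:3 pp3:3 pp4:3 pp5:1
Op 8: read(P2, v2) -> 170. No state change.

Answer: 1 1 3 3 3 1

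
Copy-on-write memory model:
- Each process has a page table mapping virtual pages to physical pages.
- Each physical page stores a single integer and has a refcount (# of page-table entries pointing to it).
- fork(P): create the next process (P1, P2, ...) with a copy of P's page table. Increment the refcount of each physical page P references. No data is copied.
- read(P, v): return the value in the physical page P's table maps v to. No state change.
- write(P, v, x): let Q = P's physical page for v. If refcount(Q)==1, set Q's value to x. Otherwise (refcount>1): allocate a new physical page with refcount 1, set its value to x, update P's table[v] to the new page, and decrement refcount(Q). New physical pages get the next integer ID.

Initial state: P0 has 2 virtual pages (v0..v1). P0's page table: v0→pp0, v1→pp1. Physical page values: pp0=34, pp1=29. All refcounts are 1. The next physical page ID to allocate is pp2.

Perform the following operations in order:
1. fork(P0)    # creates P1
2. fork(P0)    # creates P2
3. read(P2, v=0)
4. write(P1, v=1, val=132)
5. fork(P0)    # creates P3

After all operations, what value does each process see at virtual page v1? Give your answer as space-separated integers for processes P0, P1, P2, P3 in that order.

Answer: 29 132 29 29

Derivation:
Op 1: fork(P0) -> P1. 2 ppages; refcounts: pp0:2 pp1:2
Op 2: fork(P0) -> P2. 2 ppages; refcounts: pp0:3 pp1:3
Op 3: read(P2, v0) -> 34. No state change.
Op 4: write(P1, v1, 132). refcount(pp1)=3>1 -> COPY to pp2. 3 ppages; refcounts: pp0:3 pp1:2 pp2:1
Op 5: fork(P0) -> P3. 3 ppages; refcounts: pp0:4 pp1:3 pp2:1
P0: v1 -> pp1 = 29
P1: v1 -> pp2 = 132
P2: v1 -> pp1 = 29
P3: v1 -> pp1 = 29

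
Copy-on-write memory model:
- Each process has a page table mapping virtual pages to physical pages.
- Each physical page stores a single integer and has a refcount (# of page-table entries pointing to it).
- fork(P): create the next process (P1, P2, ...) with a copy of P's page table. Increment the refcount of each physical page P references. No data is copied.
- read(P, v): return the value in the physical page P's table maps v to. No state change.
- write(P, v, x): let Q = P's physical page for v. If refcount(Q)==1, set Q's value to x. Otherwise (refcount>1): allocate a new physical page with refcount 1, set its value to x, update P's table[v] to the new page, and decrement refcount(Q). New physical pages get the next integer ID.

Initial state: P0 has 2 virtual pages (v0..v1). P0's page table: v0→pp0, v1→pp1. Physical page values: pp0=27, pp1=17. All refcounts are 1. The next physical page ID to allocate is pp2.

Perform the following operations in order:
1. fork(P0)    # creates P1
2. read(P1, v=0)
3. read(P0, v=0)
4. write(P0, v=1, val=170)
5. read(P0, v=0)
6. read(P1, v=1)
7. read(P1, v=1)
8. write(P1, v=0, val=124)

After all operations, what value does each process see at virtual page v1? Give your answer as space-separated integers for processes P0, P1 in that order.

Op 1: fork(P0) -> P1. 2 ppages; refcounts: pp0:2 pp1:2
Op 2: read(P1, v0) -> 27. No state change.
Op 3: read(P0, v0) -> 27. No state change.
Op 4: write(P0, v1, 170). refcount(pp1)=2>1 -> COPY to pp2. 3 ppages; refcounts: pp0:2 pp1:1 pp2:1
Op 5: read(P0, v0) -> 27. No state change.
Op 6: read(P1, v1) -> 17. No state change.
Op 7: read(P1, v1) -> 17. No state change.
Op 8: write(P1, v0, 124). refcount(pp0)=2>1 -> COPY to pp3. 4 ppages; refcounts: pp0:1 pp1:1 pp2:1 pp3:1
P0: v1 -> pp2 = 170
P1: v1 -> pp1 = 17

Answer: 170 17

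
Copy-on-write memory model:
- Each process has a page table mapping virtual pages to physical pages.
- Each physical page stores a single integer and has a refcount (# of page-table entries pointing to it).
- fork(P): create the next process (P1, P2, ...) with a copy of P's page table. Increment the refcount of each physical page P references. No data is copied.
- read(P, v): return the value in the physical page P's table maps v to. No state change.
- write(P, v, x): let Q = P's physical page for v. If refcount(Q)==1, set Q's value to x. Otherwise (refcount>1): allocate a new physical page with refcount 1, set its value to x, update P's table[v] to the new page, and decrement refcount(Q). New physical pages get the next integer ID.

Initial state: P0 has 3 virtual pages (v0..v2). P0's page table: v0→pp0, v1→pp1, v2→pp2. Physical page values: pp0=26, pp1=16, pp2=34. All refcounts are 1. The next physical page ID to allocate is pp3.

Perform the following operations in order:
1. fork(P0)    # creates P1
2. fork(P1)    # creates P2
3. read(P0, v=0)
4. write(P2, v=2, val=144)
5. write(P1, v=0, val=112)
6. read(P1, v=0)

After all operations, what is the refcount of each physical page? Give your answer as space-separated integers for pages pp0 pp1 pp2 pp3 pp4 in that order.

Answer: 2 3 2 1 1

Derivation:
Op 1: fork(P0) -> P1. 3 ppages; refcounts: pp0:2 pp1:2 pp2:2
Op 2: fork(P1) -> P2. 3 ppages; refcounts: pp0:3 pp1:3 pp2:3
Op 3: read(P0, v0) -> 26. No state change.
Op 4: write(P2, v2, 144). refcount(pp2)=3>1 -> COPY to pp3. 4 ppages; refcounts: pp0:3 pp1:3 pp2:2 pp3:1
Op 5: write(P1, v0, 112). refcount(pp0)=3>1 -> COPY to pp4. 5 ppages; refcounts: pp0:2 pp1:3 pp2:2 pp3:1 pp4:1
Op 6: read(P1, v0) -> 112. No state change.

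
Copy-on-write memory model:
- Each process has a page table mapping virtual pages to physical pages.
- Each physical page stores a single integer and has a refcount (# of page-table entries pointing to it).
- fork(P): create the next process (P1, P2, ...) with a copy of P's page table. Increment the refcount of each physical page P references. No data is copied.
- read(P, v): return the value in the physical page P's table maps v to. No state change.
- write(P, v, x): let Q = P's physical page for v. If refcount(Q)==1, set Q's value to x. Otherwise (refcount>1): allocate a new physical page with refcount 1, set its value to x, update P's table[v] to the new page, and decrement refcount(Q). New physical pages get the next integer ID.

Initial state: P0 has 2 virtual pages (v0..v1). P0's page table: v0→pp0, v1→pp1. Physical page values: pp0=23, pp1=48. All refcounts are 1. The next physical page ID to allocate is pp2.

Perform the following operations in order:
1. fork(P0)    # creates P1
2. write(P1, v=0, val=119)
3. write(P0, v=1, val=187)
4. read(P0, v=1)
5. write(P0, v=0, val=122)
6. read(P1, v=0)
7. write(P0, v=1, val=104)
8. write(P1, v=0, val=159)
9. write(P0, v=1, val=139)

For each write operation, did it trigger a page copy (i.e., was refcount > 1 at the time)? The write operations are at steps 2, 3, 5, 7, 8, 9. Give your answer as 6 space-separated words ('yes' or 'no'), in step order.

Op 1: fork(P0) -> P1. 2 ppages; refcounts: pp0:2 pp1:2
Op 2: write(P1, v0, 119). refcount(pp0)=2>1 -> COPY to pp2. 3 ppages; refcounts: pp0:1 pp1:2 pp2:1
Op 3: write(P0, v1, 187). refcount(pp1)=2>1 -> COPY to pp3. 4 ppages; refcounts: pp0:1 pp1:1 pp2:1 pp3:1
Op 4: read(P0, v1) -> 187. No state change.
Op 5: write(P0, v0, 122). refcount(pp0)=1 -> write in place. 4 ppages; refcounts: pp0:1 pp1:1 pp2:1 pp3:1
Op 6: read(P1, v0) -> 119. No state change.
Op 7: write(P0, v1, 104). refcount(pp3)=1 -> write in place. 4 ppages; refcounts: pp0:1 pp1:1 pp2:1 pp3:1
Op 8: write(P1, v0, 159). refcount(pp2)=1 -> write in place. 4 ppages; refcounts: pp0:1 pp1:1 pp2:1 pp3:1
Op 9: write(P0, v1, 139). refcount(pp3)=1 -> write in place. 4 ppages; refcounts: pp0:1 pp1:1 pp2:1 pp3:1

yes yes no no no no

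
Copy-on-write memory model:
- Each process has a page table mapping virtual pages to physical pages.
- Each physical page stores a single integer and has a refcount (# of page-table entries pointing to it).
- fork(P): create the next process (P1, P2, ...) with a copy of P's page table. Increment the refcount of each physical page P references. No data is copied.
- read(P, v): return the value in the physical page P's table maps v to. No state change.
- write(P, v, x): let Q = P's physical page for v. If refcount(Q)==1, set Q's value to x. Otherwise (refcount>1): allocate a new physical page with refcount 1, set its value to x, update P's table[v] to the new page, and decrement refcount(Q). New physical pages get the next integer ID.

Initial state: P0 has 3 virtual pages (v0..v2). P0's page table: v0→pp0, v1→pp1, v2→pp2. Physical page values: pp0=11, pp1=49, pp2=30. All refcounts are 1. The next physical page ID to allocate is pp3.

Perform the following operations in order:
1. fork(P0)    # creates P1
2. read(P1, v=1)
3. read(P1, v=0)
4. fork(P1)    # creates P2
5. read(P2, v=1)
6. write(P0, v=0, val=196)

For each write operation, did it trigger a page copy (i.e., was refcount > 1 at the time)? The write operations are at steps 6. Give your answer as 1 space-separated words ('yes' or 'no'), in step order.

Op 1: fork(P0) -> P1. 3 ppages; refcounts: pp0:2 pp1:2 pp2:2
Op 2: read(P1, v1) -> 49. No state change.
Op 3: read(P1, v0) -> 11. No state change.
Op 4: fork(P1) -> P2. 3 ppages; refcounts: pp0:3 pp1:3 pp2:3
Op 5: read(P2, v1) -> 49. No state change.
Op 6: write(P0, v0, 196). refcount(pp0)=3>1 -> COPY to pp3. 4 ppages; refcounts: pp0:2 pp1:3 pp2:3 pp3:1

yes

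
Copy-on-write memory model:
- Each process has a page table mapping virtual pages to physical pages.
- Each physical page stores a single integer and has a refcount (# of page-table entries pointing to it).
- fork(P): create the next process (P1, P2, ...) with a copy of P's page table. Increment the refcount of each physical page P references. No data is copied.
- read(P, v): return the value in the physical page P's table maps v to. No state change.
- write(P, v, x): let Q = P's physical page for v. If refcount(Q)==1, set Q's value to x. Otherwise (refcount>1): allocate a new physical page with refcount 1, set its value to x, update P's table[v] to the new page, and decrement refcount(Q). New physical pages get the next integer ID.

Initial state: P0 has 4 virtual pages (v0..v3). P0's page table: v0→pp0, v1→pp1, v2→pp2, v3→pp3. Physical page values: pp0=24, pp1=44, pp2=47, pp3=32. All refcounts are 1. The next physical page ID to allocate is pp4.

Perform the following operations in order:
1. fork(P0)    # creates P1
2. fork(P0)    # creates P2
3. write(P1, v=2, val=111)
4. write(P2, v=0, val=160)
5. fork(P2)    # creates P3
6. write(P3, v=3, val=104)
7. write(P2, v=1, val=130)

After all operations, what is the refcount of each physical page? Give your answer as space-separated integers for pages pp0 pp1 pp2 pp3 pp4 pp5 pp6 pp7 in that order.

Op 1: fork(P0) -> P1. 4 ppages; refcounts: pp0:2 pp1:2 pp2:2 pp3:2
Op 2: fork(P0) -> P2. 4 ppages; refcounts: pp0:3 pp1:3 pp2:3 pp3:3
Op 3: write(P1, v2, 111). refcount(pp2)=3>1 -> COPY to pp4. 5 ppages; refcounts: pp0:3 pp1:3 pp2:2 pp3:3 pp4:1
Op 4: write(P2, v0, 160). refcount(pp0)=3>1 -> COPY to pp5. 6 ppages; refcounts: pp0:2 pp1:3 pp2:2 pp3:3 pp4:1 pp5:1
Op 5: fork(P2) -> P3. 6 ppages; refcounts: pp0:2 pp1:4 pp2:3 pp3:4 pp4:1 pp5:2
Op 6: write(P3, v3, 104). refcount(pp3)=4>1 -> COPY to pp6. 7 ppages; refcounts: pp0:2 pp1:4 pp2:3 pp3:3 pp4:1 pp5:2 pp6:1
Op 7: write(P2, v1, 130). refcount(pp1)=4>1 -> COPY to pp7. 8 ppages; refcounts: pp0:2 pp1:3 pp2:3 pp3:3 pp4:1 pp5:2 pp6:1 pp7:1

Answer: 2 3 3 3 1 2 1 1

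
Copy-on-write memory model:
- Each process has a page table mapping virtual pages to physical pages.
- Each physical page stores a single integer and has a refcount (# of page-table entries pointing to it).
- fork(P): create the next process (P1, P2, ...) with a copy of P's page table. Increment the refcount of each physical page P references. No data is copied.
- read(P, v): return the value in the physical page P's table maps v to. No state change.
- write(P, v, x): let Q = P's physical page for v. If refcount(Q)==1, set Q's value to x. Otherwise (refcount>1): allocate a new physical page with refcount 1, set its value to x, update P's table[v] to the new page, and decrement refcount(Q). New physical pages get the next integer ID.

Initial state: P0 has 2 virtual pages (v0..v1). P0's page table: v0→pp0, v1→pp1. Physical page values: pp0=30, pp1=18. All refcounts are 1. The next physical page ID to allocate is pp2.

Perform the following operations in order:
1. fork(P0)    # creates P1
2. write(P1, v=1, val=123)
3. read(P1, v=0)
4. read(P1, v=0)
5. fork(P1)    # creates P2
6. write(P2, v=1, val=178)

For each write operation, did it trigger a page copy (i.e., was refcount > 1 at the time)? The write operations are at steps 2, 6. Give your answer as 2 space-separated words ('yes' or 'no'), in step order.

Op 1: fork(P0) -> P1. 2 ppages; refcounts: pp0:2 pp1:2
Op 2: write(P1, v1, 123). refcount(pp1)=2>1 -> COPY to pp2. 3 ppages; refcounts: pp0:2 pp1:1 pp2:1
Op 3: read(P1, v0) -> 30. No state change.
Op 4: read(P1, v0) -> 30. No state change.
Op 5: fork(P1) -> P2. 3 ppages; refcounts: pp0:3 pp1:1 pp2:2
Op 6: write(P2, v1, 178). refcount(pp2)=2>1 -> COPY to pp3. 4 ppages; refcounts: pp0:3 pp1:1 pp2:1 pp3:1

yes yes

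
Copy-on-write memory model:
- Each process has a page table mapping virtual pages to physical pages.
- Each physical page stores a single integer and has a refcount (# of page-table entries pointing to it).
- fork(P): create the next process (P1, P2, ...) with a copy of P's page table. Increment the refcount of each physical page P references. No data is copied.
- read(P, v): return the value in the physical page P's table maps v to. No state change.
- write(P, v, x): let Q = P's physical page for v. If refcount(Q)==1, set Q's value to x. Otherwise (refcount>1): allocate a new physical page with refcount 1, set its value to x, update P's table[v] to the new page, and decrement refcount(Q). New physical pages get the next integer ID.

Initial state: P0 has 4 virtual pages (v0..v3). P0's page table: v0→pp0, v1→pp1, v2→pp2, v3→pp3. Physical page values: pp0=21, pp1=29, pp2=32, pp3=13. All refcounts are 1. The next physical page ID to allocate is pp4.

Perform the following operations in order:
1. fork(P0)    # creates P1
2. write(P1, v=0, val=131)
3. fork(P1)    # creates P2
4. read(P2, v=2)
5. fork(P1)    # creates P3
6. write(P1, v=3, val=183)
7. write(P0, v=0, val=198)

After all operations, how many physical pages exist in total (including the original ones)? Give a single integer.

Answer: 6

Derivation:
Op 1: fork(P0) -> P1. 4 ppages; refcounts: pp0:2 pp1:2 pp2:2 pp3:2
Op 2: write(P1, v0, 131). refcount(pp0)=2>1 -> COPY to pp4. 5 ppages; refcounts: pp0:1 pp1:2 pp2:2 pp3:2 pp4:1
Op 3: fork(P1) -> P2. 5 ppages; refcounts: pp0:1 pp1:3 pp2:3 pp3:3 pp4:2
Op 4: read(P2, v2) -> 32. No state change.
Op 5: fork(P1) -> P3. 5 ppages; refcounts: pp0:1 pp1:4 pp2:4 pp3:4 pp4:3
Op 6: write(P1, v3, 183). refcount(pp3)=4>1 -> COPY to pp5. 6 ppages; refcounts: pp0:1 pp1:4 pp2:4 pp3:3 pp4:3 pp5:1
Op 7: write(P0, v0, 198). refcount(pp0)=1 -> write in place. 6 ppages; refcounts: pp0:1 pp1:4 pp2:4 pp3:3 pp4:3 pp5:1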